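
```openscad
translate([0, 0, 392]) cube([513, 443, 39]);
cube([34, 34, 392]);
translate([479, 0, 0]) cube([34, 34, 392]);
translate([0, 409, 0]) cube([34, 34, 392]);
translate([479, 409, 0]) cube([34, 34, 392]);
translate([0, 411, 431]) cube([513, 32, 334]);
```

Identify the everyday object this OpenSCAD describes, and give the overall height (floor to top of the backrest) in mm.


A chair. The overall height is 765 mm.

A slab on four corner posts with a tall panel at the back — a chair. The seat slab sits at z = 392 with thickness 39, and the 334 mm backrest starts at the seat top, so the overall height is 392 + 39 + 334 = 765 mm.


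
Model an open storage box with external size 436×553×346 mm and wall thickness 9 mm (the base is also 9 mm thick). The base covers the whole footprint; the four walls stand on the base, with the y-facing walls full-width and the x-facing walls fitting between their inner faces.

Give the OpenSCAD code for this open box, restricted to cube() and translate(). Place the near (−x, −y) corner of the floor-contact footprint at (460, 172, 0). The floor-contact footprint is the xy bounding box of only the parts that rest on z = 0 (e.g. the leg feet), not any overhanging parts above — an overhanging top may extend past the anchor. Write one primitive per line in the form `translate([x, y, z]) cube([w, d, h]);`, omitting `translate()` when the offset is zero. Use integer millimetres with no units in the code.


translate([460, 172, 0]) cube([436, 553, 9]);
translate([460, 172, 9]) cube([436, 9, 337]);
translate([460, 716, 9]) cube([436, 9, 337]);
translate([460, 181, 9]) cube([9, 535, 337]);
translate([887, 181, 9]) cube([9, 535, 337]);


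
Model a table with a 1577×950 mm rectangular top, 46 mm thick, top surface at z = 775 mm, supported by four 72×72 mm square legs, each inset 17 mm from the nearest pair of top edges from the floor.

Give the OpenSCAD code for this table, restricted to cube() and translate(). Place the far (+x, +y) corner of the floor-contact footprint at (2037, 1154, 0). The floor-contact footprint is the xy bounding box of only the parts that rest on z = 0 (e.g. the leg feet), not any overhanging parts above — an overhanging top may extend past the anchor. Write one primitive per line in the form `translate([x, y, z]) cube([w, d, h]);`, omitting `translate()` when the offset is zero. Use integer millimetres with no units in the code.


translate([477, 221, 729]) cube([1577, 950, 46]);
translate([494, 238, 0]) cube([72, 72, 729]);
translate([1965, 238, 0]) cube([72, 72, 729]);
translate([494, 1082, 0]) cube([72, 72, 729]);
translate([1965, 1082, 0]) cube([72, 72, 729]);


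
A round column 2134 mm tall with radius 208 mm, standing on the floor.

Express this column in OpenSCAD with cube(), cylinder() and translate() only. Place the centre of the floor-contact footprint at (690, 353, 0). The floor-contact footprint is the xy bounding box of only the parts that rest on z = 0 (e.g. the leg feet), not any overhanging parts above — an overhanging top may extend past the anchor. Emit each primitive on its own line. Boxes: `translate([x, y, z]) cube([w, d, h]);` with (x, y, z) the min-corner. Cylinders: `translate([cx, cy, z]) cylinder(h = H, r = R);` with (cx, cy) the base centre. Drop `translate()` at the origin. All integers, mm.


translate([690, 353, 0]) cylinder(h = 2134, r = 208);


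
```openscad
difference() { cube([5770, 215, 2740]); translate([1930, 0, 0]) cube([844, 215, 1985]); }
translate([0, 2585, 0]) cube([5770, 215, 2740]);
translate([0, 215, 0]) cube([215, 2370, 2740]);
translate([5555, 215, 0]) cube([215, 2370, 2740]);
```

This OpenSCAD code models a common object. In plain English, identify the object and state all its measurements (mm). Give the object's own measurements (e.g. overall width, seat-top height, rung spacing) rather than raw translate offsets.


A single room: four walls, each 2740 mm tall and 215 mm thick, enclosing an outside footprint 5770×2800 mm (x × y), no floor or roof. The front and back walls (−y and +y sides) run the full x-width; the side walls fit between their inner faces. A door opening 844 mm wide and 1985 mm tall is cut through the front wall from the floor up, its −x edge 1930 mm from the wall's −x end.


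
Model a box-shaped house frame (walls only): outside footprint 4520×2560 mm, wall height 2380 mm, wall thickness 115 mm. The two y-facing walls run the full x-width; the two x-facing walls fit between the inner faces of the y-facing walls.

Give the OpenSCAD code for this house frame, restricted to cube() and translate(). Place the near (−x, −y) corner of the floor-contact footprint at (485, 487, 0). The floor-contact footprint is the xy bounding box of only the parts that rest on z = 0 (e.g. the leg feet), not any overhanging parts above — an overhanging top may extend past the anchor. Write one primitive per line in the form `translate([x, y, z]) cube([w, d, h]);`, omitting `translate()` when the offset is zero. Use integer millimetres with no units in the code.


translate([485, 487, 0]) cube([4520, 115, 2380]);
translate([485, 2932, 0]) cube([4520, 115, 2380]);
translate([485, 602, 0]) cube([115, 2330, 2380]);
translate([4890, 602, 0]) cube([115, 2330, 2380]);


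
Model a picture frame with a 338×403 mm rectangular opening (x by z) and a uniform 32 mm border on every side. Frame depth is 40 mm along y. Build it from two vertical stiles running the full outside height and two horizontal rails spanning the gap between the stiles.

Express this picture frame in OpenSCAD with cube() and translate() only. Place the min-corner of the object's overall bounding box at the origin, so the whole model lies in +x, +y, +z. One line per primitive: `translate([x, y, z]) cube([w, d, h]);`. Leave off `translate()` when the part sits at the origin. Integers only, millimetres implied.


cube([32, 40, 467]);
translate([370, 0, 0]) cube([32, 40, 467]);
translate([32, 0, 0]) cube([338, 40, 32]);
translate([32, 0, 435]) cube([338, 40, 32]);


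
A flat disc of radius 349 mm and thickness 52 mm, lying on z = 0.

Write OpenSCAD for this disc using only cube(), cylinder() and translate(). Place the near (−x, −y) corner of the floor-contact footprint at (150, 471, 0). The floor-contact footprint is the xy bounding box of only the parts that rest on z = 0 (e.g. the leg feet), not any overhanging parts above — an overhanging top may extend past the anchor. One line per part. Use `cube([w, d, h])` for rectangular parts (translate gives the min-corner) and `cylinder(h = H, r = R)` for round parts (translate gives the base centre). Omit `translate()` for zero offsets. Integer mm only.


translate([499, 820, 0]) cylinder(h = 52, r = 349);


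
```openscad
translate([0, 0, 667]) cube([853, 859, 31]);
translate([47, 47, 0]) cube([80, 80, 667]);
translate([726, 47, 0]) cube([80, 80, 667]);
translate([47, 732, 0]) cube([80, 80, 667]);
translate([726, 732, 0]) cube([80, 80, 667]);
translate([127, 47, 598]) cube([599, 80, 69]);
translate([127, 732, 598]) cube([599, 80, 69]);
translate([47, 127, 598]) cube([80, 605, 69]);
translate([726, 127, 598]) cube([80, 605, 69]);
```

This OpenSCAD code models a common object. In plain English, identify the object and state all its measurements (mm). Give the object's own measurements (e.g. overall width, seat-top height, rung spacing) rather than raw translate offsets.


A rectangular dining table. The top is 853×859×31 mm with its upper surface at z = 698 mm. It stands on four 80×80 mm square legs, each inset 47 mm from the nearest pair of top edges, running from the floor to the underside of the top. Four apron rails, 80 mm thick and 69 mm tall, run between adjacent legs with their top edges flush with the underside of the top and their outer faces flush with the legs' outer faces.


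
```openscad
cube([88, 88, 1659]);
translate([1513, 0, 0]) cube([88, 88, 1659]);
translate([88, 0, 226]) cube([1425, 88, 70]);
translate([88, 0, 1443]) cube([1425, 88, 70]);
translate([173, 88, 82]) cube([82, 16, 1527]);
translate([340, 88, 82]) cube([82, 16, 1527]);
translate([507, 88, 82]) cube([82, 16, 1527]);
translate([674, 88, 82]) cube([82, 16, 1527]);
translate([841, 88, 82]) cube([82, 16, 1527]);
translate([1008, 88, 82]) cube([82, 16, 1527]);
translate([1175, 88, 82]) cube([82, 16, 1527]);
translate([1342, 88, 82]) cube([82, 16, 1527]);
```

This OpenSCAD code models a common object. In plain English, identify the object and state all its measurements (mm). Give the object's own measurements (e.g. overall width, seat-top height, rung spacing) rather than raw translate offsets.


A fence section. Two 88×88 mm posts, 1659 mm tall, stand on the floor with a clear span of 1425 mm between their inner faces. Two horizontal rails of 88×70 mm section span the gap between the posts with their undersides at z = 226 mm and z = 1443 mm, flush with the posts' −y face. 8 pickets, each 82 mm wide, 16 mm thick and 1527 mm tall, are fixed to the +y face of the rails with their bottoms at z = 82 mm, spaced across the span with a 85 mm gap after the −x post and between neighbouring pickets, with 89 mm left before the +x post.


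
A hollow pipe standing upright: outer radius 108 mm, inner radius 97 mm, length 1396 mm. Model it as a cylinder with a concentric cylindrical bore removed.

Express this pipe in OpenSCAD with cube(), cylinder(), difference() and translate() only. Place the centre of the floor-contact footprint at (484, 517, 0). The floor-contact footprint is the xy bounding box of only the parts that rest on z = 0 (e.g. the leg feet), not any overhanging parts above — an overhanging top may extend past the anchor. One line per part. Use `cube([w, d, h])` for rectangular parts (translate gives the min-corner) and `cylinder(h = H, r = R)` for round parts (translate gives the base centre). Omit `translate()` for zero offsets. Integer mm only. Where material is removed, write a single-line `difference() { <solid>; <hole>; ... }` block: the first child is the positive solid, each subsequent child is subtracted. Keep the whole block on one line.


difference() { translate([484, 517, 0]) cylinder(h = 1396, r = 108); translate([484, 517, 0]) cylinder(h = 1396, r = 97); }


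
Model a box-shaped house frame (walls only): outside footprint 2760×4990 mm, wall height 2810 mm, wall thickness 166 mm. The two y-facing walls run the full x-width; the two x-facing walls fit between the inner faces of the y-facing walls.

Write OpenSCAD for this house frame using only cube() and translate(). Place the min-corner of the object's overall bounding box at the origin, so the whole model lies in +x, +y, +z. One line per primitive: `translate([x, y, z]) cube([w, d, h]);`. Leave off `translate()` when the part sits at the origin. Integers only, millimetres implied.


cube([2760, 166, 2810]);
translate([0, 4824, 0]) cube([2760, 166, 2810]);
translate([0, 166, 0]) cube([166, 4658, 2810]);
translate([2594, 166, 0]) cube([166, 4658, 2810]);


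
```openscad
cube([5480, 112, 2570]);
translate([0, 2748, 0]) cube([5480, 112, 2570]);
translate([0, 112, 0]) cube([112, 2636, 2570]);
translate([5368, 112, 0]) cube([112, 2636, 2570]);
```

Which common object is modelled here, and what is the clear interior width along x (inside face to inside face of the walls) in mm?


A house (or room) frame. The interior width is 5256 mm.

Four 2570 mm walls enclosing a rectangle with no floor or roof — a room or house frame. Outside width is 5480 mm and wall thickness is 112 mm, so the interior width is 5480 − 2 × 112 = 5256 mm.


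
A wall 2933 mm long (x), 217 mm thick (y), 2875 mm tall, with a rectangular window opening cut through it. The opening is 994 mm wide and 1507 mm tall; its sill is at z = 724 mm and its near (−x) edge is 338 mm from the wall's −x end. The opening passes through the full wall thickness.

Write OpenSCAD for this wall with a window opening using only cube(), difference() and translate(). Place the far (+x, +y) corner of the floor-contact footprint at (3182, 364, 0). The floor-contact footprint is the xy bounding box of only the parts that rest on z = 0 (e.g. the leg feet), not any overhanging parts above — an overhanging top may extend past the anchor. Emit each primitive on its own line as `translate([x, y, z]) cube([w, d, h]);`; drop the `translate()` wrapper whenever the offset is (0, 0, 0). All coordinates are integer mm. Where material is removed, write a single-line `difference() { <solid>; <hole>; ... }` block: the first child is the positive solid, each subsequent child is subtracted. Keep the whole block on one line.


difference() { translate([249, 147, 0]) cube([2933, 217, 2875]); translate([587, 147, 724]) cube([994, 217, 1507]); }


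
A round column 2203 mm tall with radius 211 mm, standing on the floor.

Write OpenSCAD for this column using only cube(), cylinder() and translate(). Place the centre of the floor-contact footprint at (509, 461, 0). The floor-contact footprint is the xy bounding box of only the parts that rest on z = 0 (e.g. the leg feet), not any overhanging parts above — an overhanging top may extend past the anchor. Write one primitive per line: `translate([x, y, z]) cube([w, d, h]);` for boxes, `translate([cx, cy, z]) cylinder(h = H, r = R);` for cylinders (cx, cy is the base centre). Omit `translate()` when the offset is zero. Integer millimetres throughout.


translate([509, 461, 0]) cylinder(h = 2203, r = 211);


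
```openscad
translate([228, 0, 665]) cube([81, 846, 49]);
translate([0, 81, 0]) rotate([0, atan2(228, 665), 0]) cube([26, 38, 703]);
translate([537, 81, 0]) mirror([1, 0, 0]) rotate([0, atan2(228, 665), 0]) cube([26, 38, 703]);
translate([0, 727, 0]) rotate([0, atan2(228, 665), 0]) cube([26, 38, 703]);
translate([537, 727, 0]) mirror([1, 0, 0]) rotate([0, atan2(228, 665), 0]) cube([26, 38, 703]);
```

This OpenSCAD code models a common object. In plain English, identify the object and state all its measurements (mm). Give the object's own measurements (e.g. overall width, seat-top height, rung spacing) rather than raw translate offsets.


A sawhorse. A 81×846×49 mm beam (x, y, z) sits on two A-frame leg pairs. Each pair is two raked legs of 26×38 mm section (38 mm along y) splaying symmetrically in x. Each leg rises 665 mm vertically over 228 mm of horizontal reach and is 703 mm long along its own axis. Every leg's outer bottom edge rests on the floor and its outer top edge meets a bottom edge of the beam — the left legs (tilting toward +x) meet the beam's −x bottom edge, the right legs (their mirror images, tilting toward −x) meet its +x bottom edge — so the leg tops tuck under the beam, the beam's underside is 665 mm above the floor, and the feet are 537 mm apart outside-to-outside with the beam centred between them. The two leg pairs are set in 81 mm from either end of the beam.


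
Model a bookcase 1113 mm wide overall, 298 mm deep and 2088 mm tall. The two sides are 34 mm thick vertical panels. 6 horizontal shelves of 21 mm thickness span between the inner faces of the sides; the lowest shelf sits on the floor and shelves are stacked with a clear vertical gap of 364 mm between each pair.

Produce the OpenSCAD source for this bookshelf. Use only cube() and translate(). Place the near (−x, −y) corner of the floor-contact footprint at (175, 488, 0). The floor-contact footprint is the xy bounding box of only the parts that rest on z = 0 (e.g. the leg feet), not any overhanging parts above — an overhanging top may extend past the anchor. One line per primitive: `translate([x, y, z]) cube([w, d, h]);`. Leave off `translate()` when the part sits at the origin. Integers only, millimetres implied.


translate([175, 488, 0]) cube([34, 298, 2088]);
translate([1254, 488, 0]) cube([34, 298, 2088]);
translate([209, 488, 0]) cube([1045, 298, 21]);
translate([209, 488, 385]) cube([1045, 298, 21]);
translate([209, 488, 770]) cube([1045, 298, 21]);
translate([209, 488, 1155]) cube([1045, 298, 21]);
translate([209, 488, 1540]) cube([1045, 298, 21]);
translate([209, 488, 1925]) cube([1045, 298, 21]);


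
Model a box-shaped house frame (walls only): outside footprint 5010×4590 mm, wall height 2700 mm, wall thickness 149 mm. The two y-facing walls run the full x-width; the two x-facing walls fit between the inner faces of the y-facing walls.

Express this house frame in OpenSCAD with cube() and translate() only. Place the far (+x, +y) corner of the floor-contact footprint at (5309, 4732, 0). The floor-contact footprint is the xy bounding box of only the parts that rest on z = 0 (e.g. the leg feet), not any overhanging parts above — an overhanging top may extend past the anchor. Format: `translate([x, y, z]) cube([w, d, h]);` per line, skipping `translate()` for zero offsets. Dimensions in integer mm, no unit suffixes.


translate([299, 142, 0]) cube([5010, 149, 2700]);
translate([299, 4583, 0]) cube([5010, 149, 2700]);
translate([299, 291, 0]) cube([149, 4292, 2700]);
translate([5160, 291, 0]) cube([149, 4292, 2700]);


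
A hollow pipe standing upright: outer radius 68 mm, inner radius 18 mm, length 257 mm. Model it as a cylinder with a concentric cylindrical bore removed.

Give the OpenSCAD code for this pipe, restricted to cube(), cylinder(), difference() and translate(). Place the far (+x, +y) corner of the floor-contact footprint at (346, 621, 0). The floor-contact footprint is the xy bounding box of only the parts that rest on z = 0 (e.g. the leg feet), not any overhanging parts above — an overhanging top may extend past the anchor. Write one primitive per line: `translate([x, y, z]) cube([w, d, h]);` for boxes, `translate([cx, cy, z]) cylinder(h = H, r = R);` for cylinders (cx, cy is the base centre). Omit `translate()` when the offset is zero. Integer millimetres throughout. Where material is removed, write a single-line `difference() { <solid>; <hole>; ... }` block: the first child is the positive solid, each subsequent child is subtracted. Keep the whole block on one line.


difference() { translate([278, 553, 0]) cylinder(h = 257, r = 68); translate([278, 553, 0]) cylinder(h = 257, r = 18); }


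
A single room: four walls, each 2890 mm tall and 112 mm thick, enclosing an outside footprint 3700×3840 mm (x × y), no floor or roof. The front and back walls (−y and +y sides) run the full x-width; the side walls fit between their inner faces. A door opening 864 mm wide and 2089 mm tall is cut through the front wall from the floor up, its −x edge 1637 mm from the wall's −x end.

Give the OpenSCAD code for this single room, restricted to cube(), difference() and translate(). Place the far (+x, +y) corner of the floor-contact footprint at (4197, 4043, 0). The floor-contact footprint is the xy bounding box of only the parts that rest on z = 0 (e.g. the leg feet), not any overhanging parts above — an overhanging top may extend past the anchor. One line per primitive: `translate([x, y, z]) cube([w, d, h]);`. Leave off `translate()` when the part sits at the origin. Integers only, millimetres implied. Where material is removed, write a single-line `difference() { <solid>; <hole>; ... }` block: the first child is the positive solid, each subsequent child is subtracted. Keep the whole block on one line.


difference() { translate([497, 203, 0]) cube([3700, 112, 2890]); translate([2134, 203, 0]) cube([864, 112, 2089]); }
translate([497, 3931, 0]) cube([3700, 112, 2890]);
translate([497, 315, 0]) cube([112, 3616, 2890]);
translate([4085, 315, 0]) cube([112, 3616, 2890]);


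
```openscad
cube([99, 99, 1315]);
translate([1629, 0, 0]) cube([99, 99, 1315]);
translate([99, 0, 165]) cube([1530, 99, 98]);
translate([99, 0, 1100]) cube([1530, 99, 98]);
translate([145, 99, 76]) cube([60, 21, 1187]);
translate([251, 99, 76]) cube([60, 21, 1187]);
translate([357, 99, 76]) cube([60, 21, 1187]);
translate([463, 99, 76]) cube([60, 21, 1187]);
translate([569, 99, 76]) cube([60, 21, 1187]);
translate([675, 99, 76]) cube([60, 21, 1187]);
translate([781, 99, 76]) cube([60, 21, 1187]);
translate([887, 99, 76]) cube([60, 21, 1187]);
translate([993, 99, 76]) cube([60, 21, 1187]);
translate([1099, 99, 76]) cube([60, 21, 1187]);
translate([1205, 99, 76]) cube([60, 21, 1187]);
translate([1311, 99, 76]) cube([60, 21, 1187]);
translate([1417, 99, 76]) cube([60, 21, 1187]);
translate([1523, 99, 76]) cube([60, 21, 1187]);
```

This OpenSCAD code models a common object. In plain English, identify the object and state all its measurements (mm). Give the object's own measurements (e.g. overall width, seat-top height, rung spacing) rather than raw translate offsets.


A fence section. Two 99×99 mm posts, 1315 mm tall, stand on the floor with a clear span of 1530 mm between their inner faces. Two horizontal rails of 99×98 mm section span the gap between the posts with their undersides at z = 165 mm and z = 1100 mm, flush with the posts' −y face. 14 pickets, each 60 mm wide, 21 mm thick and 1187 mm tall, are fixed to the +y face of the rails with their bottoms at z = 76 mm, spaced across the span with a 46 mm gap after the −x post and between neighbouring pickets and before the +x post.


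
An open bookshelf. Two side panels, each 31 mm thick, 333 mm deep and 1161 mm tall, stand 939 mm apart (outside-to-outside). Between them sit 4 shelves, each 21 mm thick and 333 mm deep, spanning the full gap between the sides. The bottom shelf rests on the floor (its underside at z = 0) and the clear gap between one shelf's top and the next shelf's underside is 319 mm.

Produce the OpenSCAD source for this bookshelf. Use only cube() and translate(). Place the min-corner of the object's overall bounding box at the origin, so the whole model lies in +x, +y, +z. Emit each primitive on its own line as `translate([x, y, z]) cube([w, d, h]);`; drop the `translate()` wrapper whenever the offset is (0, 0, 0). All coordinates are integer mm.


cube([31, 333, 1161]);
translate([908, 0, 0]) cube([31, 333, 1161]);
translate([31, 0, 0]) cube([877, 333, 21]);
translate([31, 0, 340]) cube([877, 333, 21]);
translate([31, 0, 680]) cube([877, 333, 21]);
translate([31, 0, 1020]) cube([877, 333, 21]);


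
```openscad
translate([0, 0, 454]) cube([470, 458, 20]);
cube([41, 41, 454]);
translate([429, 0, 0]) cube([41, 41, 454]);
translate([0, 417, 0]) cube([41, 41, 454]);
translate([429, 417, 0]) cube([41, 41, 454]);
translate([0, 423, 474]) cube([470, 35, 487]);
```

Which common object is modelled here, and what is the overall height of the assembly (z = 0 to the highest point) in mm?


A chair. The overall height is 961 mm.

A slab on four corner posts with a tall panel at the back — a chair. The seat slab sits at z = 454 with thickness 20, and the 487 mm backrest starts at the seat top, so the overall height is 454 + 20 + 487 = 961 mm.


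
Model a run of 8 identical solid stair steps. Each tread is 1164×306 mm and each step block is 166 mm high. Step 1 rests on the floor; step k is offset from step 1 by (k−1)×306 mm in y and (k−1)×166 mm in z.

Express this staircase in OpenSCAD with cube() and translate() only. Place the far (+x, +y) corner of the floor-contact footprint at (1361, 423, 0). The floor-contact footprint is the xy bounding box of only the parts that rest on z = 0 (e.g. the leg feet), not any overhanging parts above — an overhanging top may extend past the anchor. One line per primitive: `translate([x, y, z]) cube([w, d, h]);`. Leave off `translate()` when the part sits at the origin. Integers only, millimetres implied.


translate([197, 117, 0]) cube([1164, 306, 166]);
translate([197, 423, 166]) cube([1164, 306, 166]);
translate([197, 729, 332]) cube([1164, 306, 166]);
translate([197, 1035, 498]) cube([1164, 306, 166]);
translate([197, 1341, 664]) cube([1164, 306, 166]);
translate([197, 1647, 830]) cube([1164, 306, 166]);
translate([197, 1953, 996]) cube([1164, 306, 166]);
translate([197, 2259, 1162]) cube([1164, 306, 166]);


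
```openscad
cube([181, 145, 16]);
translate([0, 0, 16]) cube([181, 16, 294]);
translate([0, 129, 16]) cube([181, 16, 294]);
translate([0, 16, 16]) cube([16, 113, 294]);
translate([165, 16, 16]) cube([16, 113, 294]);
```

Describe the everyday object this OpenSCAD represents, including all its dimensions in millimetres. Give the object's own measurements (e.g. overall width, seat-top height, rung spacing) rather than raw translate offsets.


An open-topped rectangular box: outside dimensions 181×145×310 mm, with a uniform wall and base thickness of 16 mm. The base is a full 181×145 slab on the floor; four walls sit on top of the base. The front and back walls (the −y and +y sides) span the full width; the two side walls fit between them.


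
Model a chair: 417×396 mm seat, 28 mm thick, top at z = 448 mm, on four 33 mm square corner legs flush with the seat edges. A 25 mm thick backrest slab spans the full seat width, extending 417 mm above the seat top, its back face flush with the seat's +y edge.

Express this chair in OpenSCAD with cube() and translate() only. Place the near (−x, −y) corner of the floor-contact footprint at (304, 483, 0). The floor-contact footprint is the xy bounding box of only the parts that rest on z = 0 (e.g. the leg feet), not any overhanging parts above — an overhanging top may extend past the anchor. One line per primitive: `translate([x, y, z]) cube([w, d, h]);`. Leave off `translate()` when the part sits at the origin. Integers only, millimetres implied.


translate([304, 483, 420]) cube([417, 396, 28]);
translate([304, 483, 0]) cube([33, 33, 420]);
translate([688, 483, 0]) cube([33, 33, 420]);
translate([304, 846, 0]) cube([33, 33, 420]);
translate([688, 846, 0]) cube([33, 33, 420]);
translate([304, 854, 448]) cube([417, 25, 417]);


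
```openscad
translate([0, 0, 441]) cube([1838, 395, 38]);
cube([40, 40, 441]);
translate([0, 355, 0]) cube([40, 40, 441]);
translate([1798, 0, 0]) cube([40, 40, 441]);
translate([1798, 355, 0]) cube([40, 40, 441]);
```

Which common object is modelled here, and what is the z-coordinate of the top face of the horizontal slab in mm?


A bench. The seat-top height is 479 mm.

A long slab on four corner posts — a bench. The slab sits at z = 441 with thickness 38, so the top is 441 + 38 = 479 mm.


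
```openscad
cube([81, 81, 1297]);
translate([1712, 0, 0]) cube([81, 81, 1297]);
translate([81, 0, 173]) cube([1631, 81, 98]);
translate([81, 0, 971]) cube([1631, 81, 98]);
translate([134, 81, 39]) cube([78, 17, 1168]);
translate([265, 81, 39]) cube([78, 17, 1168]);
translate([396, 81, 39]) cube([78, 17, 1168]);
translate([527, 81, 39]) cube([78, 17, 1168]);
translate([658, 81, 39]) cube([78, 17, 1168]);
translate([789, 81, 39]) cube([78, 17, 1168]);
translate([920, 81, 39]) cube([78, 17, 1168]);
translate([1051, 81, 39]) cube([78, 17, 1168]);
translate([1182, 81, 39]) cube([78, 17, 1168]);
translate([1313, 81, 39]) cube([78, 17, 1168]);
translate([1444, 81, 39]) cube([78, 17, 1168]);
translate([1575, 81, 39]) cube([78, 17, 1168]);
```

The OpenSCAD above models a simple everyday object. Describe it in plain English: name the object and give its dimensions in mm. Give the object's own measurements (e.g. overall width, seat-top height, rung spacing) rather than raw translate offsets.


A fence section. Two 81×81 mm posts, 1297 mm tall, stand on the floor with a clear span of 1631 mm between their inner faces. Two horizontal rails of 81×98 mm section span the gap between the posts with their undersides at z = 173 mm and z = 971 mm, flush with the posts' −y face. 12 pickets, each 78 mm wide, 17 mm thick and 1168 mm tall, are fixed to the +y face of the rails with their bottoms at z = 39 mm, spaced across the span with a 53 mm gap after the −x post and between neighbouring pickets, with 59 mm left before the +x post.


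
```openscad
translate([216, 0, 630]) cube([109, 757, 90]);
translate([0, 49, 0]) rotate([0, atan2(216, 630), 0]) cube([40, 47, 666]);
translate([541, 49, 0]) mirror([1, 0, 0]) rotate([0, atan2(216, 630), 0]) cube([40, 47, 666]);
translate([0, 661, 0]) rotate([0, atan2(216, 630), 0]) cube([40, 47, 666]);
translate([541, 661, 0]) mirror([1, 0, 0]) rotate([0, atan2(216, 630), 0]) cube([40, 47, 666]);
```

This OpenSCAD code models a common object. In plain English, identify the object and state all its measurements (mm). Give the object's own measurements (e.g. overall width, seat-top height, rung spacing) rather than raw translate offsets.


A sawhorse. A 109×757×90 mm beam (x, y, z) sits on two A-frame leg pairs. Each pair is two raked legs of 40×47 mm section (47 mm along y) splaying symmetrically in x. Each leg rises 630 mm vertically over 216 mm of horizontal reach and is 666 mm long along its own axis. Every leg's outer bottom edge rests on the floor and its outer top edge meets a bottom edge of the beam — the left legs (tilting toward +x) meet the beam's −x bottom edge, the right legs (their mirror images, tilting toward −x) meet its +x bottom edge — so the leg tops tuck under the beam, the beam's underside is 630 mm above the floor, and the feet are 541 mm apart outside-to-outside with the beam centred between them. The two leg pairs are set in 49 mm from either end of the beam.


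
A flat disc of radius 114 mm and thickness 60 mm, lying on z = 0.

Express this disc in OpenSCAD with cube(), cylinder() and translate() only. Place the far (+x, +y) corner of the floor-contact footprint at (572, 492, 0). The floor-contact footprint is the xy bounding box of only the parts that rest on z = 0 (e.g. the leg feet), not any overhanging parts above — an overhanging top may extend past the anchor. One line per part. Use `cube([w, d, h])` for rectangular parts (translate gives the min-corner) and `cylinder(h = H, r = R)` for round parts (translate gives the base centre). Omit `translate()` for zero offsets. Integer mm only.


translate([458, 378, 0]) cylinder(h = 60, r = 114);


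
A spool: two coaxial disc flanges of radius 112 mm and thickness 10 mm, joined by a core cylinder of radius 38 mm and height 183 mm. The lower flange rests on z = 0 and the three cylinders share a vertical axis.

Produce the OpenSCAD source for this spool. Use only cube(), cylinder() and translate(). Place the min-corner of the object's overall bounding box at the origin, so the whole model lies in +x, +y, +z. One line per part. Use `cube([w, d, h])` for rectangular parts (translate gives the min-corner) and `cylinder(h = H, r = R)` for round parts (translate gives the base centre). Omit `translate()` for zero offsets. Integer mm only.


translate([112, 112, 0]) cylinder(h = 10, r = 112);
translate([112, 112, 10]) cylinder(h = 183, r = 38);
translate([112, 112, 193]) cylinder(h = 10, r = 112);


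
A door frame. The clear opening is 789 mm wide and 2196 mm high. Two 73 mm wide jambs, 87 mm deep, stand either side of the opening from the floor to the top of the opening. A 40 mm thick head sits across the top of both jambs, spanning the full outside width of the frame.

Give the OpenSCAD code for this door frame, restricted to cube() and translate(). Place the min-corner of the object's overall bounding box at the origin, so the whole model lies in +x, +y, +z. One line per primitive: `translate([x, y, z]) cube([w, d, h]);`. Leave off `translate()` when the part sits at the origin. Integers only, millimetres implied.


cube([73, 87, 2196]);
translate([862, 0, 0]) cube([73, 87, 2196]);
translate([0, 0, 2196]) cube([935, 87, 40]);


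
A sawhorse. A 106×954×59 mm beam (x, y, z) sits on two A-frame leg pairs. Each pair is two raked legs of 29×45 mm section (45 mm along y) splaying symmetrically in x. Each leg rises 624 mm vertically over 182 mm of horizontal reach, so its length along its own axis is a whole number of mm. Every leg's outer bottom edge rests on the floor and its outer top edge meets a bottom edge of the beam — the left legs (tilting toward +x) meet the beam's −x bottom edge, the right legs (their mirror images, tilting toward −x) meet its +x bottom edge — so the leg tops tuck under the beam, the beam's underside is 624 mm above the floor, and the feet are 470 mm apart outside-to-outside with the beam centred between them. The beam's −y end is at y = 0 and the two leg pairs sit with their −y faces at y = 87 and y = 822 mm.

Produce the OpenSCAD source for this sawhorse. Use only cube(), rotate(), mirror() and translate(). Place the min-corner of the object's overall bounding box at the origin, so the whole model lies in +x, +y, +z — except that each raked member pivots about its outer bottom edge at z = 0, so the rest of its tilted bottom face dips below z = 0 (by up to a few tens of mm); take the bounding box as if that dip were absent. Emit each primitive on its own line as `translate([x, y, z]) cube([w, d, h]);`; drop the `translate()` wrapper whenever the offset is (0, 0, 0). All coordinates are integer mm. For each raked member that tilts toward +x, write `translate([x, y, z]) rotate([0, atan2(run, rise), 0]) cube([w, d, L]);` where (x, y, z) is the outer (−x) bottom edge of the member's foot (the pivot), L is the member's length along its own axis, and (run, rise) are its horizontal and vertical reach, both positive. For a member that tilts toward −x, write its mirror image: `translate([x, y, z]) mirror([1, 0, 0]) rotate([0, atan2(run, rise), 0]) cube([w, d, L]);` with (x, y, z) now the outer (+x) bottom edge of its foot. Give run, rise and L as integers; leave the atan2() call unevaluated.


translate([182, 0, 624]) cube([106, 954, 59]);
translate([0, 87, 0]) rotate([0, atan2(182, 624), 0]) cube([29, 45, 650]);
translate([470, 87, 0]) mirror([1, 0, 0]) rotate([0, atan2(182, 624), 0]) cube([29, 45, 650]);
translate([0, 822, 0]) rotate([0, atan2(182, 624), 0]) cube([29, 45, 650]);
translate([470, 822, 0]) mirror([1, 0, 0]) rotate([0, atan2(182, 624), 0]) cube([29, 45, 650]);


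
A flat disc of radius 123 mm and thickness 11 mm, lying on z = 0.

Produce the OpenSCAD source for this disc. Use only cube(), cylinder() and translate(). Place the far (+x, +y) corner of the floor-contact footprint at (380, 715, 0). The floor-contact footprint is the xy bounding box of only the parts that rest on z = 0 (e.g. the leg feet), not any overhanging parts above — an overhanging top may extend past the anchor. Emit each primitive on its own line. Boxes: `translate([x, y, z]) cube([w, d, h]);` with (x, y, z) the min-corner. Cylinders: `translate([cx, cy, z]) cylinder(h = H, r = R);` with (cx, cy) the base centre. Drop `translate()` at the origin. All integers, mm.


translate([257, 592, 0]) cylinder(h = 11, r = 123);


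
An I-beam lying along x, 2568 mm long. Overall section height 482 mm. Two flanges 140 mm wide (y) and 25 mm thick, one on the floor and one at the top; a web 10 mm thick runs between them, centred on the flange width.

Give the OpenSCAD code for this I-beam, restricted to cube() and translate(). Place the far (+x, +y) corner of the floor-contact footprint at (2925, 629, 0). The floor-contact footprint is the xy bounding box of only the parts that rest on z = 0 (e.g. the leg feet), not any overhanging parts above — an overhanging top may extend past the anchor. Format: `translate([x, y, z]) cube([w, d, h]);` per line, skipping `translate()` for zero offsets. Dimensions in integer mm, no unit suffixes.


translate([357, 489, 0]) cube([2568, 140, 25]);
translate([357, 554, 25]) cube([2568, 10, 432]);
translate([357, 489, 457]) cube([2568, 140, 25]);


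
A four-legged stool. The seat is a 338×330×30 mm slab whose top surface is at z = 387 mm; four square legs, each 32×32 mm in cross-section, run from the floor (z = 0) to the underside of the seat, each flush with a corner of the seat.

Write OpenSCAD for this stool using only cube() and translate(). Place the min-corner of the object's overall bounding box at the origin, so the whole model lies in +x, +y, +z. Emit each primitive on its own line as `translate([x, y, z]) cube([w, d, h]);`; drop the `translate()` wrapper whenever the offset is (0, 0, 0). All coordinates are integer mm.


// leg_h = 387 - 30 = 357
translate([0, 0, 357]) cube([338, 330, 30]);
cube([32, 32, 357]);
translate([306, 0, 0]) cube([32, 32, 357]);
translate([0, 298, 0]) cube([32, 32, 357]);
translate([306, 298, 0]) cube([32, 32, 357]);


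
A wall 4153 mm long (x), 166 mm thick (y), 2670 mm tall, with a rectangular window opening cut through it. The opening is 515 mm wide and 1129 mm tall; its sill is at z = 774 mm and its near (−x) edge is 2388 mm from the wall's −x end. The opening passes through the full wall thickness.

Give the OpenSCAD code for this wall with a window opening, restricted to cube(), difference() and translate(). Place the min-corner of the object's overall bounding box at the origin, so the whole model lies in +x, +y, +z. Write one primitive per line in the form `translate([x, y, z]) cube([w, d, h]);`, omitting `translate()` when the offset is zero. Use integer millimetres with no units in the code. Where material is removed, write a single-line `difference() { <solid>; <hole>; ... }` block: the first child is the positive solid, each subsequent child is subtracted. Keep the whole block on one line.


difference() { cube([4153, 166, 2670]); translate([2388, 0, 774]) cube([515, 166, 1129]); }


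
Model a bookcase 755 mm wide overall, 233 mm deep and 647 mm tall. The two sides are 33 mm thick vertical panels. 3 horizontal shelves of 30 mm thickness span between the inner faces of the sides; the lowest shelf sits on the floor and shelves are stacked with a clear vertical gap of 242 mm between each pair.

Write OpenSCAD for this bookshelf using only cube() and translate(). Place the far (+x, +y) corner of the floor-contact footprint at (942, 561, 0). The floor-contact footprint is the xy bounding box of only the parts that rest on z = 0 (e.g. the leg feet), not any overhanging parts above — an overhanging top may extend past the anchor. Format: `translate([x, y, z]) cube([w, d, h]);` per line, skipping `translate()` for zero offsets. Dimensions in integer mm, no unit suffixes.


translate([187, 328, 0]) cube([33, 233, 647]);
translate([909, 328, 0]) cube([33, 233, 647]);
translate([220, 328, 0]) cube([689, 233, 30]);
translate([220, 328, 272]) cube([689, 233, 30]);
translate([220, 328, 544]) cube([689, 233, 30]);


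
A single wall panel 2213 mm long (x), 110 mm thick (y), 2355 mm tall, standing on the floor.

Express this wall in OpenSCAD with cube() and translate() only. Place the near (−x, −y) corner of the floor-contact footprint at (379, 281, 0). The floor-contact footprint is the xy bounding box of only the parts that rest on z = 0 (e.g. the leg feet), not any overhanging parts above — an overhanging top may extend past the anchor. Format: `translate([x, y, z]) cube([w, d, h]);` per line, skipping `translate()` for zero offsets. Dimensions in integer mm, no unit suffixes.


translate([379, 281, 0]) cube([2213, 110, 2355]);


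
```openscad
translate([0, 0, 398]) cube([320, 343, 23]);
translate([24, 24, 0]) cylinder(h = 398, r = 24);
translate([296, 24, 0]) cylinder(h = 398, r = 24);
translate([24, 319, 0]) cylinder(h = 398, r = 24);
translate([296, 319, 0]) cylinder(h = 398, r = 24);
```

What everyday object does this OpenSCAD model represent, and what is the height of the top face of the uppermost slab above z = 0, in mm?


A stool. The seat height is 421 mm.

A 320×343×23 slab at z = 398 on four corner cylinders — a stool. The seat top is 398 + 23 = 421 mm.


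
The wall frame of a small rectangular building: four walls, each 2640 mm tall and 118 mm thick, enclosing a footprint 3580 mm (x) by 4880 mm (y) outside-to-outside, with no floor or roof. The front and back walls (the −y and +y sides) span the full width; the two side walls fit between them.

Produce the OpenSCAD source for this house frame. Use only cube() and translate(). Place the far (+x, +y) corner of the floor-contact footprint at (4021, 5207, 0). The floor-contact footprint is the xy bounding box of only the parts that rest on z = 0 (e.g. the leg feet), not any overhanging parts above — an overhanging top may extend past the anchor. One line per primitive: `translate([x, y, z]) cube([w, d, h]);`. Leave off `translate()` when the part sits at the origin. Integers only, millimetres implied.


translate([441, 327, 0]) cube([3580, 118, 2640]);
translate([441, 5089, 0]) cube([3580, 118, 2640]);
translate([441, 445, 0]) cube([118, 4644, 2640]);
translate([3903, 445, 0]) cube([118, 4644, 2640]);
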